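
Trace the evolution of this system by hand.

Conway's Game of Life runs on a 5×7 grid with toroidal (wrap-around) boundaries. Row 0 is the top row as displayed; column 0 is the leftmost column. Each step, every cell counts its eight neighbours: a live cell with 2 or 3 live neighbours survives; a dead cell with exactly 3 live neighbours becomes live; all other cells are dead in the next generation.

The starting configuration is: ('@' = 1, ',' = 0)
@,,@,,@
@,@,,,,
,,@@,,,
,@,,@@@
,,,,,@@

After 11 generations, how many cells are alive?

5

t=0: @,,@,,@
@,@,,,,
,,@@,,,
,@,,@@@
,,,,,@@
t=1: @@,,,@,
@,@,,,@
@,@@@@@
@,@@@,@
,,,,,,,
t=2: @@,,,,,
,,@,,,,
,,,,,,,
@,@,,,,
,,@@@@,
t=3: ,@,,@,,
,@,,,,,
,@,,,,,
,@@,@,,
@,@@@,@
t=4: ,@,,@@,
@@@,,,,
@@,,,,,
,,,,@@,
@,,,@,,
t=5: ,,@@@@@
,,@,,,@
@,@,,,@
@@,,@@@
,,,@,,@
t=6: @,@,@,@
,,@,@,,
,,@@,,,
,@@@@,,
,@,,,,,
t=7: @,@,,@,
,,@,@@,
,,,,,,,
,@,,@,,
,,,,@@,
t=8: ,@,,,,,
,@,@@@@
,,,@@@,
,,,,@@,
,@,@@@@
t=9: ,@,,,,,
@,,@,,@
,,@,,,,
,,@,,,,
@,@@,,@
t=10: ,@,@,,,
@@@,,,,
,@@@,,,
,,@,,,,
@,@@,,,
t=11: ,,,@,,,
@,,,,,,
@,,@,,,
,,,,,,,
,,,@,,,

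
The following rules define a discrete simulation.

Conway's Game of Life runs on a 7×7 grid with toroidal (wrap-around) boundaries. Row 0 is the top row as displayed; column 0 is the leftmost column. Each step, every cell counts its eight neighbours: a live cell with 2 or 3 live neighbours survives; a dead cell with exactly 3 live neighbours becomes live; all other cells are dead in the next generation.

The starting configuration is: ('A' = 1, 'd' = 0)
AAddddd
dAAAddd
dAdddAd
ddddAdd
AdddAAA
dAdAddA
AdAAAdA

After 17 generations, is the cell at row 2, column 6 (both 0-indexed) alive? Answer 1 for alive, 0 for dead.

step 0: AAddddd
dAAAddd
dAdddAd
ddddAdd
AdddAAA
dAdAddA
AdAAAdA
step 1: ddddAdA
ddddddd
dAdAAdd
AdddAdd
AddAAdA
dAddddd
dddAAAA
step 2: dddAAdA
dddAAAd
dddAAdd
AAAdddA
AAdAAAA
ddAdddd
AddAAdA
step 3: AdAdddA
ddAdddd
AAddddA
ddddddd
dddAAAd
ddAdddd
AdAdAdA
step 4: AdAddAA
ddAdddd
AAddddd
AdddAAA
dddAAdd
dAAdddA
AdAddAA
step 5: AdAAdAd
ddAdddd
AAdddAd
AAdAAAA
dAAAAdd
dAAdAdA
ddAAddd
step 6: ddddAdd
AdAAAdd
dddAdAd
ddddddd
ddddddd
AdddAAd
AddddAA
step 7: AAddAdd
ddAddAd
ddAAddd
ddddddd
ddddddd
AdddAAd
Adddddd
step 8: AAddddA
ddAdAdd
ddAAddd
ddddddd
ddddddd
ddddddA
AdddAAd
step 9: AAdAAdA
AdAdddd
ddAAddd
ddddddd
ddddddd
dddddAA
dAdddAd
step 10: dddAAAA
AdddAdA
dAAAddd
ddddddd
ddddddd
dddddAA
dAAdddd
step 11: dAAAAdA
AAddddA
AAAAddd
ddAdddd
ddddddd
ddddddd
AdAAddd
step 12: ddddAAA
ddddAAA
dddAddA
ddAAddd
ddddddd
ddddddd
AdddAdd
step 13: AddAddd
AddAddd
ddAAddA
ddAAddd
ddddddd
ddddddd
ddddAdA
step 14: AddAAdA
AAdAAdA
dAddAdd
ddAAddd
ddddddd
ddddddd
ddddddd
step 15: dAAAAdA
dAddddA
dAddAAd
ddAAddd
ddddddd
ddddddd
ddddddd
step 16: dAAAdAd
dAddddA
AAdAAAd
ddAAAdd
ddddddd
ddddddd
ddAAddd
step 17: AAdAAdd
ddddddA
AAdddAA
dAAddAd
dddAddd
ddddddd
dAdAAdd

1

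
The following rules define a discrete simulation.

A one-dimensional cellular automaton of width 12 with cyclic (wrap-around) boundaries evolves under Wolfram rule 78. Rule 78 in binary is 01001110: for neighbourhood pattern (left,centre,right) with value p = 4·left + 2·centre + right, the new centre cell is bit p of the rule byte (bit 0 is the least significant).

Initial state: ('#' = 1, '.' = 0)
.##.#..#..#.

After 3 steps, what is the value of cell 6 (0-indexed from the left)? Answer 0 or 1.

1

[0] .##.#..#..#.
[1] ###.#.##.##.
[2] #.#.#.##.##.
[3] #.#.#.##.##.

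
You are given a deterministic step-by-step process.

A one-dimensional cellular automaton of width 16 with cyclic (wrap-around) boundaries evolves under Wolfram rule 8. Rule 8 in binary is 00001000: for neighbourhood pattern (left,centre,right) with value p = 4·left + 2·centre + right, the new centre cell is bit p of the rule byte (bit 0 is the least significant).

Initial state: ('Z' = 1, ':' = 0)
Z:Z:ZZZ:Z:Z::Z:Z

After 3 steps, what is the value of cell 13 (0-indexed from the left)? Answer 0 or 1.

t=0: Z:Z:ZZZ:Z:Z::Z:Z
t=1: ::::Z::::::::::Z
t=2: ::::::::::::::::
t=3: ::::::::::::::::

0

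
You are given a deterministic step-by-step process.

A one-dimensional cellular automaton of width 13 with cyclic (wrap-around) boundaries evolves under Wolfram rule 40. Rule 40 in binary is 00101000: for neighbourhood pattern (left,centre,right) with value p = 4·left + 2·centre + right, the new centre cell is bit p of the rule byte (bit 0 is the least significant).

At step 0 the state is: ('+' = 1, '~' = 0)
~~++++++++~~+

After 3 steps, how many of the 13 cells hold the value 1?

0

[0] ~~++++++++~~+
[1] ~~+~~~~~~~~~~
[2] ~~~~~~~~~~~~~
[3] ~~~~~~~~~~~~~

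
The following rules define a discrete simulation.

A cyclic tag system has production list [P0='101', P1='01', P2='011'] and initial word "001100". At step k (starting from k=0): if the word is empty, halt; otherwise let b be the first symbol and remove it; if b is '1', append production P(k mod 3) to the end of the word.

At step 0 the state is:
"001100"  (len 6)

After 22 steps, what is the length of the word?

16

k=0  "001100"  (len 6)
k=1  "01100"  (len 5)
k=2  "1100"  (len 4)
k=3  "100011"  (len 6)
k=4  "00011101"  (len 8)
k=5  "0011101"  (len 7)
k=6  "011101"  (len 6)
k=7  "11101"  (len 5)
k=8  "110101"  (len 6)
k=9  "10101011"  (len 8)
k=10  "0101011101"  (len 10)
k=11  "101011101"  (len 9)
k=12  "01011101011"  (len 11)
k=13  "1011101011"  (len 10)
k=14  "01110101101"  (len 11)
k=15  "1110101101"  (len 10)
k=16  "110101101101"  (len 12)
k=17  "1010110110101"  (len 13)
k=18  "010110110101011"  (len 15)
k=19  "10110110101011"  (len 14)
k=20  "011011010101101"  (len 15)
k=21  "11011010101101"  (len 14)
k=22  "1011010101101101"  (len 16)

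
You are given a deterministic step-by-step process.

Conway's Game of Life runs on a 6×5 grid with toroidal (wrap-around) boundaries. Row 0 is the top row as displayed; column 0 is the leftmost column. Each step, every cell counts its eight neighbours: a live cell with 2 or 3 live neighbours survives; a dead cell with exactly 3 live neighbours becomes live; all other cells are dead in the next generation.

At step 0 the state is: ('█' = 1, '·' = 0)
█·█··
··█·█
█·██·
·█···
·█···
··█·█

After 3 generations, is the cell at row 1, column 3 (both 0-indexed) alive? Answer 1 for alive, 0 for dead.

1

t=0: █·█··
··█·█
█·██·
·█···
·█···
··█·█
t=1: █·█·█
█·█·█
█·███
██···
███··
█·██·
t=2: ··█··
··█··
··█··
·····
···█·
·····
t=3: ·····
·███·
·····
·····
·····
·····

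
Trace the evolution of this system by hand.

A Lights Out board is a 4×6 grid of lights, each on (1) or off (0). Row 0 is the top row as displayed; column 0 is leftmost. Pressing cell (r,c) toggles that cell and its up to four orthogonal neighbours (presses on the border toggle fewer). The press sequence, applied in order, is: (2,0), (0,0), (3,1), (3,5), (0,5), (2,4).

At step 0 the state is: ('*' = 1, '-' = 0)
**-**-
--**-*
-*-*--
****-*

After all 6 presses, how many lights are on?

10

t=0: **-**-
--**-*
-*-*--
****-*
t=1: **-**-
*-**-*
*--*--
-***-*
t=2: ---**-
--**-*
*--*--
-***-*
t=3: ---**-
--**-*
**-*--
*--*-*
t=4: ---**-
--**-*
**-*-*
*--**-
t=5: ---*-*
--**--
**-*-*
*--**-
t=6: ---*-*
--***-
**--*-
*--*--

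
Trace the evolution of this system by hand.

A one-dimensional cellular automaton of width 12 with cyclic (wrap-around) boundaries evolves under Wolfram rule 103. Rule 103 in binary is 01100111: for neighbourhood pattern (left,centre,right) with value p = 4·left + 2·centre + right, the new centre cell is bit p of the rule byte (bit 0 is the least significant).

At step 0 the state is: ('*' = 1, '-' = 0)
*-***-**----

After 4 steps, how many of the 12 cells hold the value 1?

0) *-***-**----
1) **--**-*-***
2) -*-*-****---
3) *****---*-**
4) ----*-****--

5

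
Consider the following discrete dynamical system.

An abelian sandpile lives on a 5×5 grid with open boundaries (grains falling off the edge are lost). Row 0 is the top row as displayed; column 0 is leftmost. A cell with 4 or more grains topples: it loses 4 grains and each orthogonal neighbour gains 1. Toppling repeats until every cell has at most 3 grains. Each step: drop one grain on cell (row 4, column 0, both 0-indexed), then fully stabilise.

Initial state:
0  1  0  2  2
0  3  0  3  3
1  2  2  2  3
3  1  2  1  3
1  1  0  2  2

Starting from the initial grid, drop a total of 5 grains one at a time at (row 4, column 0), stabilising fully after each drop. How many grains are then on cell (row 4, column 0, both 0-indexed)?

3

gen 0: 0  1  0  2  2
0  3  0  3  3
1  2  2  2  3
3  1  2  1  3
1  1  0  2  2
gen 1: 0  1  0  2  2
0  3  0  3  3
1  2  2  2  3
3  1  2  1  3
2  1  0  2  2
gen 2: 0  1  0  2  2
0  3  0  3  3
1  2  2  2  3
3  1  2  1  3
3  1  0  2  2
gen 3: 0  1  0  2  2
0  3  0  3  3
2  2  2  2  3
0  2  2  1  3
1  2  0  2  2
gen 4: 0  1  0  2  2
0  3  0  3  3
2  2  2  2  3
0  2  2  1  3
2  2  0  2  2
gen 5: 0  1  0  2  2
0  3  0  3  3
2  2  2  2  3
0  2  2  1  3
3  2  0  2  2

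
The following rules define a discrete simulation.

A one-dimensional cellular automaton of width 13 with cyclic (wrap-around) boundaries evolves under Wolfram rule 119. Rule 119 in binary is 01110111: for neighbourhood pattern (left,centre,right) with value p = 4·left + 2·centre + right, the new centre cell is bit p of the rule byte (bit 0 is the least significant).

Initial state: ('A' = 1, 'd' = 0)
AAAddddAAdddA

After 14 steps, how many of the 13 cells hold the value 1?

6

step 0: AAAddddAAdddA
step 1: ddAAAAAdAAAAd
step 2: AAddddAAdddAA
step 3: dAAAAAdAAAAdd
step 4: AddddAAdddAAA
step 5: AAAAAdAAAAddd
step 6: ddddAAdddAAAA
step 7: AAAAdAAAAdddA
step 8: dddAAdddAAAAd
step 9: AAAdAAAAdddAA
step 10: ddAAdddAAAAdd
step 11: AAdAAAAdddAAA
step 12: dAAdddAAAAddd
step 13: AdAAAAdddAAAA
step 14: AAdddAAAAdddd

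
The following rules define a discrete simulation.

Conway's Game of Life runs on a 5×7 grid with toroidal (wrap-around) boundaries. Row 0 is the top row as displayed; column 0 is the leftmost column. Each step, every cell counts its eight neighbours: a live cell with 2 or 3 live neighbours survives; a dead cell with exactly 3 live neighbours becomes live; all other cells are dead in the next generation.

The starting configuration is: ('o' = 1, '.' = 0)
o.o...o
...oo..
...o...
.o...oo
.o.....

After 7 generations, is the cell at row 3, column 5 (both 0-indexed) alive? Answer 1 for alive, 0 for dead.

gen 0: o.o...o
...oo..
...o...
.o...oo
.o.....
gen 1: oooo...
..ooo..
..oo.o.
o.o....
.oo..o.
gen 2: o......
.......
.......
....o.o
......o
gen 3: .......
.......
.......
.....o.
o....oo
gen 4: ......o
.......
.......
.....o.
.....oo
gen 5: .....oo
.......
.......
.....oo
.....oo
gen 6: .....oo
.......
.......
.....oo
o...o..
gen 7: .....oo
.......
.......
.....oo
o...o..

1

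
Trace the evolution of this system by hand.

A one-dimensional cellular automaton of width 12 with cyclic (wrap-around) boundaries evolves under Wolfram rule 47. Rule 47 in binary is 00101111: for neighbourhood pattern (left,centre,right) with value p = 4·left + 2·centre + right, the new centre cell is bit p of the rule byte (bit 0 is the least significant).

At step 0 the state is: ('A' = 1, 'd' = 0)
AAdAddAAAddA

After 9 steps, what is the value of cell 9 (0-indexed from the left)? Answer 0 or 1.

1

t=0: AAdAddAAAddA
t=1: ddAAdAAdddAA
t=2: dAAdAAddAAAd
t=3: AAdAAddAAddd
t=4: AdAAddAAddAA
t=5: dAAddAAddAAd
t=6: AAddAAddAAdd
t=7: AddAAddAAddA
t=8: ddAAddAAddAA
t=9: dAAddAAddAAd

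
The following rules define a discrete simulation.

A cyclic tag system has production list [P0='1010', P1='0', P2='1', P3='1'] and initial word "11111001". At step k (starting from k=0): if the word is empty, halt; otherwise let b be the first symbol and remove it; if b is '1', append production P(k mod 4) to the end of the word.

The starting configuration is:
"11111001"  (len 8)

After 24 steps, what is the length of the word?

t=0: "11111001"  (len 8)
t=1: "11110011010"  (len 11)
t=2: "11100110100"  (len 11)
t=3: "11001101001"  (len 11)
t=4: "10011010011"  (len 11)
t=5: "00110100111010"  (len 14)
t=6: "0110100111010"  (len 13)
t=7: "110100111010"  (len 12)
t=8: "101001110101"  (len 12)
t=9: "010011101011010"  (len 15)
t=10: "10011101011010"  (len 14)
t=11: "00111010110101"  (len 14)
t=12: "0111010110101"  (len 13)
t=13: "111010110101"  (len 12)
t=14: "110101101010"  (len 12)
t=15: "101011010101"  (len 12)
t=16: "010110101011"  (len 12)
t=17: "10110101011"  (len 11)
t=18: "01101010110"  (len 11)
t=19: "1101010110"  (len 10)
t=20: "1010101101"  (len 10)
t=21: "0101011011010"  (len 13)
t=22: "101011011010"  (len 12)
t=23: "010110110101"  (len 12)
t=24: "10110110101"  (len 11)

11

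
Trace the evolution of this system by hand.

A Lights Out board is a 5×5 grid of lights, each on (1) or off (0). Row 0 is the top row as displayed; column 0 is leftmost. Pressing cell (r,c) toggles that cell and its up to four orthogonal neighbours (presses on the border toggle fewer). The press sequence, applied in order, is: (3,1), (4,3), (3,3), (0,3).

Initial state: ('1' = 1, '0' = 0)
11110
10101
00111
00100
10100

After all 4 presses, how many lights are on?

17

[0] 11110
10101
00111
00100
10100
[1] 11110
10101
01111
11000
11100
[2] 11110
10101
01111
11010
11011
[3] 11110
10101
01101
11101
11001
[4] 11001
10111
01101
11101
11001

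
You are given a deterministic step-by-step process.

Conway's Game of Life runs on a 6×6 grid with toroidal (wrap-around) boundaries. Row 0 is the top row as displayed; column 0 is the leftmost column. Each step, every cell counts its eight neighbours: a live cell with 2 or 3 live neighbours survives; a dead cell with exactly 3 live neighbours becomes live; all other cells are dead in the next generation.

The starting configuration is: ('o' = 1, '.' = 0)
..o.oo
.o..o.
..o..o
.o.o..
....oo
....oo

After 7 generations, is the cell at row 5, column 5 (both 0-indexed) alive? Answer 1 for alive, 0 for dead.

[0] ..o.oo
.o..o.
..o..o
.o.o..
....oo
....oo
[1] o.....
ooo.o.
ooooo.
o.oo.o
o..o.o
o.....
[2] o.....
....o.
......
......
..oo..
oo....
[3] oo...o
......
......
......
.oo...
ooo...
[4] ..o..o
o.....
......
......
o.o...
.....o
[5] o....o
......
......
......
......
oo...o
[6] .o...o
......
......
......
o.....
.o...o
[7] ......
......
......
......
o.....
.o...o

1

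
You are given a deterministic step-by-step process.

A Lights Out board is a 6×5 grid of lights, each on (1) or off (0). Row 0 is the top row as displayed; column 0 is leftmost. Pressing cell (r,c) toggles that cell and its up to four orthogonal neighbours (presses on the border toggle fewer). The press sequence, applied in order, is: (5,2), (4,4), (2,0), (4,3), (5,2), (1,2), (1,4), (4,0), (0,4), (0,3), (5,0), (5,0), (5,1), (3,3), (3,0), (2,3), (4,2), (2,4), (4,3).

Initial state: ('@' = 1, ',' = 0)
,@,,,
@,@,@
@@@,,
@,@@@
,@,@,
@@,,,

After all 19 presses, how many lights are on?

14

step 0: ,@,,,
@,@,@
@@@,,
@,@@@
,@,@,
@@,,,
step 1: ,@,,,
@,@,@
@@@,,
@,@@@
,@@@,
@,@@,
step 2: ,@,,,
@,@,@
@@@,,
@,@@,
,@@,@
@,@@@
step 3: ,@,,,
,,@,@
,,@,,
,,@@,
,@@,@
@,@@@
step 4: ,@,,,
,,@,@
,,@,,
,,@,,
,@,@,
@,@,@
step 5: ,@,,,
,,@,@
,,@,,
,,@,,
,@@@,
@@,@@
step 6: ,@@,,
,@,@@
,,,,,
,,@,,
,@@@,
@@,@@
step 7: ,@@,@
,@,,,
,,,,@
,,@,,
,@@@,
@@,@@
step 8: ,@@,@
,@,,,
,,,,@
@,@,,
@,@@,
,@,@@
step 9: ,@@@,
,@,,@
,,,,@
@,@,,
@,@@,
,@,@@
step 10: ,@,,@
,@,@@
,,,,@
@,@,,
@,@@,
,@,@@
step 11: ,@,,@
,@,@@
,,,,@
@,@,,
,,@@,
@,,@@
step 12: ,@,,@
,@,@@
,,,,@
@,@,,
@,@@,
,@,@@
step 13: ,@,,@
,@,@@
,,,,@
@,@,,
@@@@,
@,@@@
step 14: ,@,,@
,@,@@
,,,@@
@,,@@
@@@,,
@,@@@
step 15: ,@,,@
,@,@@
@,,@@
,@,@@
,@@,,
@,@@@
step 16: ,@,,@
,@,,@
@,@,,
,@,,@
,@@,,
@,@@@
step 17: ,@,,@
,@,,@
@,@,,
,@@,@
,,,@,
@,,@@
step 18: ,@,,@
,@,,,
@,@@@
,@@,,
,,,@,
@,,@@
step 19: ,@,,@
,@,,,
@,@@@
,@@@,
,,@,@
@,,,@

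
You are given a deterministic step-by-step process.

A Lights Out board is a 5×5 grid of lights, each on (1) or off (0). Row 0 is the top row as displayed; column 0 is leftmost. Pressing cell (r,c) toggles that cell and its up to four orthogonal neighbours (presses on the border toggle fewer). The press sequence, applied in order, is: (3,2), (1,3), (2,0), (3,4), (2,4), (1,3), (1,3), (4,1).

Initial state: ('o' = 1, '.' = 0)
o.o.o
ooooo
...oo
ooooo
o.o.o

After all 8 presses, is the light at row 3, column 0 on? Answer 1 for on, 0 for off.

k=0  o.o.o
ooooo
...oo
ooooo
o.o.o
k=1  o.o.o
ooooo
..ooo
o...o
o...o
k=2  o.ooo
oo...
..o.o
o...o
o...o
k=3  o.ooo
.o...
ooo.o
....o
o...o
k=4  o.ooo
.o...
ooo..
...o.
o....
k=5  o.ooo
.o..o
ooooo
...oo
o....
k=6  o.o.o
.ooo.
ooo.o
...oo
o....
k=7  o.ooo
.o..o
ooooo
...oo
o....
k=8  o.ooo
.o..o
ooooo
.o.oo
.oo..

0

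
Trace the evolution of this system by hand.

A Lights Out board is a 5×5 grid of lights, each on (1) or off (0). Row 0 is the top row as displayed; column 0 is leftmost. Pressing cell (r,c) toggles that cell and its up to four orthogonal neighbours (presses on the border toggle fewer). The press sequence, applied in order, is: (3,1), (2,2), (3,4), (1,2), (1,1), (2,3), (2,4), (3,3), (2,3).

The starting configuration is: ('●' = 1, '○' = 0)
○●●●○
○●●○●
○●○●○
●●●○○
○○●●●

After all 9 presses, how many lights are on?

7

[0] ○●●●○
○●●○●
○●○●○
●●●○○
○○●●●
[1] ○●●●○
○●●○●
○○○●○
○○○○○
○●●●●
[2] ○●●●○
○●○○●
○●●○○
○○●○○
○●●●●
[3] ○●●●○
○●○○●
○●●○●
○○●●●
○●●●○
[4] ○●○●○
○○●●●
○●○○●
○○●●●
○●●●○
[5] ○○○●○
●●○●●
○○○○●
○○●●●
○●●●○
[6] ○○○●○
●●○○●
○○●●○
○○●○●
○●●●○
[7] ○○○●○
●●○○○
○○●○●
○○●○○
○●●●○
[8] ○○○●○
●●○○○
○○●●●
○○○●●
○●●○○
[9] ○○○●○
●●○●○
○○○○○
○○○○●
○●●○○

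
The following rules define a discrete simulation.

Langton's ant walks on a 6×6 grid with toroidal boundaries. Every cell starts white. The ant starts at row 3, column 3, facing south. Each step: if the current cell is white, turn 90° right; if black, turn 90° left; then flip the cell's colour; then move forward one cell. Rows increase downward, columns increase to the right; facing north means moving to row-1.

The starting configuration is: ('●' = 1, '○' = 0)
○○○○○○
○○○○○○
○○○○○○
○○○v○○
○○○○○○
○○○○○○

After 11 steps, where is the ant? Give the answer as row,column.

[0] ○○○○○○
○○○○○○
○○○○○○
○○○v○○
○○○○○○
○○○○○○
[1] ○○○○○○
○○○○○○
○○○○○○
○○<●○○
○○○○○○
○○○○○○
[2] ○○○○○○
○○○○○○
○○^○○○
○○●●○○
○○○○○○
○○○○○○
[3] ○○○○○○
○○○○○○
○○●>○○
○○●●○○
○○○○○○
○○○○○○
[4] ○○○○○○
○○○○○○
○○●●○○
○○●v○○
○○○○○○
○○○○○○
[5] ○○○○○○
○○○○○○
○○●●○○
○○●○>○
○○○○○○
○○○○○○
[6] ○○○○○○
○○○○○○
○○●●○○
○○●○●○
○○○○v○
○○○○○○
[7] ○○○○○○
○○○○○○
○○●●○○
○○●○●○
○○○<●○
○○○○○○
[8] ○○○○○○
○○○○○○
○○●●○○
○○●^●○
○○○●●○
○○○○○○
[9] ○○○○○○
○○○○○○
○○●●○○
○○●●>○
○○○●●○
○○○○○○
[10] ○○○○○○
○○○○○○
○○●●^○
○○●●○○
○○○●●○
○○○○○○
[11] ○○○○○○
○○○○○○
○○●●●>
○○●●○○
○○○●●○
○○○○○○

2,5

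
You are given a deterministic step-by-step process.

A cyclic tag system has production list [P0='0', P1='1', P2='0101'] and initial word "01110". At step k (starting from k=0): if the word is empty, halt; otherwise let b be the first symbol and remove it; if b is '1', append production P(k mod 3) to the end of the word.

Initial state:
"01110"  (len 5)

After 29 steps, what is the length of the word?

5

t=0: "01110"  (len 5)
t=1: "1110"  (len 4)
t=2: "1101"  (len 4)
t=3: "1010101"  (len 7)
t=4: "0101010"  (len 7)
t=5: "101010"  (len 6)
t=6: "010100101"  (len 9)
t=7: "10100101"  (len 8)
t=8: "01001011"  (len 8)
t=9: "1001011"  (len 7)
t=10: "0010110"  (len 7)
t=11: "010110"  (len 6)
t=12: "10110"  (len 5)
t=13: "01100"  (len 5)
t=14: "1100"  (len 4)
t=15: "1000101"  (len 7)
t=16: "0001010"  (len 7)
t=17: "001010"  (len 6)
t=18: "01010"  (len 5)
t=19: "1010"  (len 4)
t=20: "0101"  (len 4)
t=21: "101"  (len 3)
t=22: "010"  (len 3)
t=23: "10"  (len 2)
t=24: "00101"  (len 5)
t=25: "0101"  (len 4)
t=26: "101"  (len 3)
t=27: "010101"  (len 6)
t=28: "10101"  (len 5)
t=29: "01011"  (len 5)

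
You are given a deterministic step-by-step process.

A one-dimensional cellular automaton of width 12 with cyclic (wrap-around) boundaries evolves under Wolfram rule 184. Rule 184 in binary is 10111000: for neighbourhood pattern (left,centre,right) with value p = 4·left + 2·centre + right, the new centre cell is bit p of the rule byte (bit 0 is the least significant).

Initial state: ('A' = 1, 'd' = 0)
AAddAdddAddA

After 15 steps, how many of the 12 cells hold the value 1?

5

step 0: AAddAdddAddA
step 1: AdAddAdddAdA
step 2: dAdAddAdddAA
step 3: AdAdAddAddAd
step 4: dAdAdAddAddA
step 5: AdAdAdAddAdd
step 6: dAdAdAdAddAd
step 7: ddAdAdAdAddA
step 8: AddAdAdAdAdd
step 9: dAddAdAdAdAd
step 10: ddAddAdAdAdA
step 11: AddAddAdAdAd
step 12: dAddAddAdAdA
step 13: AdAddAddAdAd
step 14: dAdAddAddAdA
step 15: AdAdAddAddAd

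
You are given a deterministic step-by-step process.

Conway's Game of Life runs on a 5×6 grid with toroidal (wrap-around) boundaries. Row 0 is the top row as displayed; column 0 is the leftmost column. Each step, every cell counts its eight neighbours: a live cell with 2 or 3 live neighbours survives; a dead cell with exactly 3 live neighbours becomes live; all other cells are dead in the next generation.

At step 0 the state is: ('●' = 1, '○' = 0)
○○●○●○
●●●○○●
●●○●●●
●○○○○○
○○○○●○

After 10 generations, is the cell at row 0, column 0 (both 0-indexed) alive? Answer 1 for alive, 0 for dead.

0

[0] ○○●○●○
●●●○○●
●●○●●●
●○○○○○
○○○○●○
[1] ●○●○●○
○○○○○○
○○○●●○
●●○●○○
○○○●○●
[2] ○○○●●●
○○○○●●
○○●●●○
●○○●○●
○○○●○●
[3] ●○○●○○
○○●○○○
●○●○○○
●○○○○●
○○●●○○
[4] ○●○●○○
○○●●○○
●○○○○●
●○●●○●
●●●●●●
[5] ○○○○○●
●●●●●○
●○○○○●
○○○○○○
○○○○○○
[6] ●●●●●●
○●●●●○
●○●●●●
○○○○○○
○○○○○○
[7] ●○○○○●
○○○○○○
●○○○○●
○○○●●●
●●●●●●
[8] ○○●●○○
○○○○○○
●○○○○●
○○○○○○
○●●○○○
[9] ○●●●○○
○○○○○○
○○○○○○
●●○○○○
○●●●○○
[10] ○●○●○○
○○●○○○
○○○○○○
●●○○○○
○○○●○○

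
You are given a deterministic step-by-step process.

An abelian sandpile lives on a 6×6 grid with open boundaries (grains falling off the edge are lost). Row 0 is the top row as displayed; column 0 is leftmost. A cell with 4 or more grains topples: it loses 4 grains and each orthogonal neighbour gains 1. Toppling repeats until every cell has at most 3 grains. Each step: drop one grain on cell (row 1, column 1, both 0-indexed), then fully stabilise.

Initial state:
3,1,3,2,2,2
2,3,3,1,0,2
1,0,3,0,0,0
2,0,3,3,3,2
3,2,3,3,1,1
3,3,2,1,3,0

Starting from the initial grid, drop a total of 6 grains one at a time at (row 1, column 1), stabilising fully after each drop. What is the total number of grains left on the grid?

t=0: 3,1,3,2,2,2
2,3,3,1,0,2
1,0,3,0,0,0
2,0,3,3,3,2
3,2,3,3,1,1
3,3,2,1,3,0
t=1: 3,3,0,3,2,2
3,1,2,2,0,2
1,2,1,2,1,0
2,1,2,2,0,3
3,3,1,1,3,1
3,3,3,2,3,0
t=2: 3,3,0,3,2,2
3,2,2,2,0,2
1,2,1,2,1,0
2,1,2,2,0,3
3,3,1,1,3,1
3,3,3,2,3,0
t=3: 3,3,0,3,2,2
3,3,2,2,0,2
1,2,1,2,1,0
2,1,2,2,0,3
3,3,1,1,3,1
3,3,3,2,3,0
t=4: 1,1,1,3,2,2
1,2,3,2,0,2
2,3,1,2,1,0
2,1,2,2,0,3
3,3,1,1,3,1
3,3,3,2,3,0
t=5: 1,1,1,3,2,2
1,3,3,2,0,2
2,3,1,2,1,0
2,1,2,2,0,3
3,3,1,1,3,1
3,3,3,2,3,0
t=6: 1,2,2,3,2,2
2,2,0,3,0,2
3,0,3,2,1,0
2,2,2,2,0,3
3,3,1,1,3,1
3,3,3,2,3,0

67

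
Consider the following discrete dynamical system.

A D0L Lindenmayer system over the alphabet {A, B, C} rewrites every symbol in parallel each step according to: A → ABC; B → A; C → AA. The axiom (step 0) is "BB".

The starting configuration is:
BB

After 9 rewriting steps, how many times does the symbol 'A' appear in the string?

1016

[0] BB
[1] AA
[2] ABCABC
[3] ABCAAAABCAAA
[4] ABCAAAABCABCABCABCAAAABCABCABC
[5] ABCAAAABCABCABCABCAAAABCAAAABCAAAABCAAAABCABCABCABCAAAABCAAAABCAAA
[6] ABCAAAABCABCABCABCAAAABCAAAABCAAAABCAAAABCABCABCABCAAAABCA…AABCAAAABCAAAABCAAAABCABCABCABCAAAABCABCABCABCAAAABCABCABC  (len 156)
[7] ABCAAAABCABCABCABCAAAABCAAAABCAAAABCAAAABCABCABCABCAAAABCA…CABCABCABCAAAABCAAAABCAAAABCAAAABCABCABCABCAAAABCAAAABCAAA  (len 354)
[8] ABCAAAABCABCABCABCAAAABCAAAABCAAAABCAAAABCABCABCABCAAAABCA…AABCAAAABCAAAABCAAAABCABCABCABCAAAABCABCABCABCAAAABCABCABC  (len 822)
[9] ABCAAAABCABCABCABCAAAABCAAAABCAAAABCAAAABCABCABCABCAAAABCA…CABCABCABCAAAABCAAAABCAAAABCAAAABCABCABCABCAAAABCAAAABCAAA  (len 1884)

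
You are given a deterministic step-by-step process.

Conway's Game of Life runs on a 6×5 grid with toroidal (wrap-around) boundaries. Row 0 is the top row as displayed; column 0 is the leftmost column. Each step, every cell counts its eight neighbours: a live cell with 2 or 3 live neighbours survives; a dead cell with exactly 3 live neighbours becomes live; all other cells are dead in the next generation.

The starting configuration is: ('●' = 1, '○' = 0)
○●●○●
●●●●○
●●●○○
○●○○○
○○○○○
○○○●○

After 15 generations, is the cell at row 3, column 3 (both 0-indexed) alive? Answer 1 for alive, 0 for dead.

1

step 0: ○●●○●
●●●●○
●●●○○
○●○○○
○○○○○
○○○●○
step 1: ○○○○●
○○○○○
○○○●●
●●●○○
○○○○○
○○●●○
step 2: ○○○●○
○○○●●
●●●●●
●●●●●
○○○●○
○○○●○
step 3: ○○●●○
○●○○○
○○○○○
○○○○○
●●○○○
○○●●●
step 4: ○●○○●
○○●○○
○○○○○
○○○○○
●●●●●
●○○○●
step 5: ○●○●●
○○○○○
○○○○○
●●●●●
○●●●○
○○○○○
step 6: ○○○○○
○○○○○
●●●●●
●○○○●
○○○○○
●●○○●
step 7: ●○○○○
●●●●●
○●●●○
○○●○○
○●○○○
●○○○○
step 8: ○○●●○
○○○○○
○○○○○
○○○●○
○●○○○
●●○○○
step 9: ○●●○○
○○○○○
○○○○○
○○○○○
●●●○○
●●○○○
step 10: ●●●○○
○○○○○
○○○○○
○●○○○
●○●○○
○○○○○
step 11: ○●○○○
○●○○○
○○○○○
○●○○○
○●○○○
●○●○○
step 12: ●●●○○
○○○○○
○○○○○
○○○○○
●●●○○
●○●○○
step 13: ●○●○○
○●○○○
○○○○○
○●○○○
●○●○○
○○○●●
step 14: ●●●●●
○●○○○
○○○○○
○●○○○
●●●●●
●○●●●
step 15: ○○○○○
○●○●●
○○○○○
○●○●●
○○○○○
○○○○○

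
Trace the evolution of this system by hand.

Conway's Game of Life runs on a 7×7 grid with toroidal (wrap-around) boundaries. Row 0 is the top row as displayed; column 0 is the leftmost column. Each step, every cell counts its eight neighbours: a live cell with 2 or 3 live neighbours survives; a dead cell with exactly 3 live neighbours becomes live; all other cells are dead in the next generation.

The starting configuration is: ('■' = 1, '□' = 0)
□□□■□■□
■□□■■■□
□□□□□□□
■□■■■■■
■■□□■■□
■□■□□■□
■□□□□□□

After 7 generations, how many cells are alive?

21

0) □□□■□■□
■□□■■■□
□□□□□□□
■□■■■■■
■■□□■■□
■□■□□■□
■□□□□□□
1) □□□■□■□
□□□■□■■
■■■□□□□
■□■■□□□
□□□□□□□
■□□□■■□
□■□□■□□
2) □□■■□■■
■■□■□■■
■□□□■□□
■□■■□□□
□■□■■□■
□□□□■■□
□□□■□□■
3) □■□■□□□
□■□■□□□
□□□□■■□
■□■□□■■
■■□□□□■
■□■□□□■
□□■■□□■
4) ■■□■■□□
□□□■□□□
■■■■■■□
□□□□■□□
□□■□□□□
□□■■□■□
□□□■□□■
5) ■□□■■□□
□□□□□■■
□■■□□■□
□□□□■■□
□□■□■□□
□□■■■□□
■■□□□■■
6) □■□□■□□
■■■■□■■
□□□□□□□
□■■□■■□
□□■□□□□
■□■□■□■
■■□□□■■
7) □□□■■□□
■■■■■■■
□□□□□□□
□■■■□□□
■□■□■□■
□□■■□□□
□□■■■□□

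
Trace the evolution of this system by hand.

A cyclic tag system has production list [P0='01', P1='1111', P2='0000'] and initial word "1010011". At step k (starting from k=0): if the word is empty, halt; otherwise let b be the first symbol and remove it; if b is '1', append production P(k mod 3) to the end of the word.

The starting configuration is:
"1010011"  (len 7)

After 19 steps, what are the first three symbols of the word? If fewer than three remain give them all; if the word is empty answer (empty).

000

step 0: "1010011"  (len 7)
step 1: "01001101"  (len 8)
step 2: "1001101"  (len 7)
step 3: "0011010000"  (len 10)
step 4: "011010000"  (len 9)
step 5: "11010000"  (len 8)
step 6: "10100000000"  (len 11)
step 7: "010000000001"  (len 12)
step 8: "10000000001"  (len 11)
step 9: "00000000010000"  (len 14)
step 10: "0000000010000"  (len 13)
step 11: "000000010000"  (len 12)
step 12: "00000010000"  (len 11)
step 13: "0000010000"  (len 10)
step 14: "000010000"  (len 9)
step 15: "00010000"  (len 8)
step 16: "0010000"  (len 7)
step 17: "010000"  (len 6)
step 18: "10000"  (len 5)
step 19: "000001"  (len 6)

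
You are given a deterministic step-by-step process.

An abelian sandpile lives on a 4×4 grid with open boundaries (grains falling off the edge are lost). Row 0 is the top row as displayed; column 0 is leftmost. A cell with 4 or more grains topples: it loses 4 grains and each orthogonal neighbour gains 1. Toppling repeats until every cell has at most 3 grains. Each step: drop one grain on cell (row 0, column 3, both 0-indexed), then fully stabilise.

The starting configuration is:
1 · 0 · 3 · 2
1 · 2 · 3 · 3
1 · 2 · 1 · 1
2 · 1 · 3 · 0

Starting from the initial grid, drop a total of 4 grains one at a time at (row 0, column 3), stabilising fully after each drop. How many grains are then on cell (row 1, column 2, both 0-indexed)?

1

t=0: 1 · 0 · 3 · 2
1 · 2 · 3 · 3
1 · 2 · 1 · 1
2 · 1 · 3 · 0
t=1: 1 · 0 · 3 · 3
1 · 2 · 3 · 3
1 · 2 · 1 · 1
2 · 1 · 3 · 0
t=2: 1 · 1 · 1 · 2
1 · 3 · 1 · 1
1 · 2 · 2 · 2
2 · 1 · 3 · 0
t=3: 1 · 1 · 1 · 3
1 · 3 · 1 · 1
1 · 2 · 2 · 2
2 · 1 · 3 · 0
t=4: 1 · 1 · 2 · 0
1 · 3 · 1 · 2
1 · 2 · 2 · 2
2 · 1 · 3 · 0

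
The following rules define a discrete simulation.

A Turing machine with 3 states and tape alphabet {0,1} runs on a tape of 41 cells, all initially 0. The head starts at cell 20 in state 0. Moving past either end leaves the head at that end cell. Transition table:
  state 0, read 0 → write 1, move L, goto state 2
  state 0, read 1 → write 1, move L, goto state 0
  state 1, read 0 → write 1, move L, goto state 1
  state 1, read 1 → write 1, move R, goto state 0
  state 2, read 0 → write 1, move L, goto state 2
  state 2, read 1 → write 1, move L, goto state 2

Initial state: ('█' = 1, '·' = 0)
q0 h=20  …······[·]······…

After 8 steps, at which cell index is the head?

12

k=0  q0 h=20  …······[·]······…
k=1  q2 h=19  …······[·]█·····…
k=2  q2 h=18  …······[·]██····…
k=3  q2 h=17  …······[·]███···…
k=4  q2 h=16  …······[·]████··…
k=5  q2 h=15  …······[·]█████·…
k=6  q2 h=14  …······[·]██████…
k=7  q2 h=13  …······[·]██████…
k=8  q2 h=12  …······[·]██████…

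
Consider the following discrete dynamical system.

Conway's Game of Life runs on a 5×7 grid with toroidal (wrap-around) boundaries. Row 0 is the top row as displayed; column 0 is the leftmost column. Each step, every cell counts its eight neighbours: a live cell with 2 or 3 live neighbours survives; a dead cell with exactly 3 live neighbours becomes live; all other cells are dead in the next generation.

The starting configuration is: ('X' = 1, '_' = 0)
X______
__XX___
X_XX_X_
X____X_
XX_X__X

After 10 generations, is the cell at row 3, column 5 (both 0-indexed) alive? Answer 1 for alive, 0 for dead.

1

gen 0: X______
__XX___
X_XX_X_
X____X_
XX_X__X
gen 1: X__X__X
__XXX_X
__XX___
___X_X_
_X_____
gen 2: XX_XXXX
XX__XXX
_____X_
___XX__
X_X_X_X
gen 3: _______
_XXX___
X__X___
___XX_X
__X____
gen 4: _X_X___
_XXX___
XX_____
__XXX__
___X___
gen 5: _X_XX__
___X___
X___X__
_XXXX__
_______
gen 6: __XXX__
__XX___
_X__X__
_XXXX__
_X_____
gen 7: _X__X__
_X_____
_X__X__
XX_XX__
_X_____
gen 8: XXX____
XXX____
_X_XX__
XX_XX__
_X_XX__
gen 9: _______
_______
____X__
XX___X_
____X__
gen 10: _______
_______
_______
____XX_
_______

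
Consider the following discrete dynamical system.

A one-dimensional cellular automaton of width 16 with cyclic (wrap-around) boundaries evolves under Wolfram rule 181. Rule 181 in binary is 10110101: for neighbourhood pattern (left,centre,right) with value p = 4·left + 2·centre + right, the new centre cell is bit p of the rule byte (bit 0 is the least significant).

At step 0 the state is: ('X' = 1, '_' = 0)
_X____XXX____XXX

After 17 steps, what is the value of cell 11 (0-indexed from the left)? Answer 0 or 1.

1

k=0  _X____XXX____XXX
k=1  XXXXX__X_XXX__X_
k=2  _XXX_X_XX_X_X_XX
k=3  X_X_XXX__XXXXX__
k=4  XXXX_X_X__XXX_X_
k=5  _XX_XXXXX__X_XXX
k=6  X__X_XXX_X_XX_X_
k=7  XX_XX_X_XXX__XXX
k=8  X_X__XXX_X_X__XX
k=9  _XXX__X_XXXXX__X
k=10  X_X_X_XX_XXX_X_X
k=11  _XXXXX__X_X_XXX_
k=12  __XXX_X_XXXX_X_X
k=13  X__X_XXX_XX_XXXX
k=14  _X_XX_X_X__X_XXX
k=15  XXX__XXXXX_XX_X_
k=16  _X_X__XXX_X__XXX
k=17  XXXXX__X_XXX__X_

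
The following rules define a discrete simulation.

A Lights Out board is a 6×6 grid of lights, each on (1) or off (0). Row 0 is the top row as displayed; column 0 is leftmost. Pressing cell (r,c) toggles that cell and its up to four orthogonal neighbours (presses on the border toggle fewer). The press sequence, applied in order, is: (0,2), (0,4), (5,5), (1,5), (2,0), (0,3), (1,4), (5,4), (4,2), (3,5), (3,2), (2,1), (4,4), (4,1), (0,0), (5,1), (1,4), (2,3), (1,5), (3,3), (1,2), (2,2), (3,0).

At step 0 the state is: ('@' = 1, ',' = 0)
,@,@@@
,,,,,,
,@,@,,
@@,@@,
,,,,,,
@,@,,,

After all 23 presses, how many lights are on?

21

[0] ,@,@@@
,,,,,,
,@,@,,
@@,@@,
,,,,,,
@,@,,,
[1] ,,@,@@
,,@,,,
,@,@,,
@@,@@,
,,,,,,
@,@,,,
[2] ,,@@,,
,,@,@,
,@,@,,
@@,@@,
,,,,,,
@,@,,,
[3] ,,@@,,
,,@,@,
,@,@,,
@@,@@,
,,,,,@
@,@,@@
[4] ,,@@,@
,,@,,@
,@,@,@
@@,@@,
,,,,,@
@,@,@@
[5] ,,@@,@
@,@,,@
@,,@,@
,@,@@,
,,,,,@
@,@,@@
[6] ,,,,@@
@,@@,@
@,,@,@
,@,@@,
,,,,,@
@,@,@@
[7] ,,,,,@
@,@,@,
@,,@@@
,@,@@,
,,,,,@
@,@,@@
[8] ,,,,,@
@,@,@,
@,,@@@
,@,@@,
,,,,@@
@,@@,,
[9] ,,,,,@
@,@,@,
@,,@@@
,@@@@,
,@@@@@
@,,@,,
[10] ,,,,,@
@,@,@,
@,,@@,
,@@@,@
,@@@@,
@,,@,,
[11] ,,,,,@
@,@,@,
@,@@@,
,,,,,@
,@,@@,
@,,@,,
[12] ,,,,,@
@@@,@,
,@,@@,
,@,,,@
,@,@@,
@,,@,,
[13] ,,,,,@
@@@,@,
,@,@@,
,@,,@@
,@,,,@
@,,@@,
[14] ,,,,,@
@@@,@,
,@,@@,
,,,,@@
@,@,,@
@@,@@,
[15] @@,,,@
,@@,@,
,@,@@,
,,,,@@
@,@,,@
@@,@@,
[16] @@,,,@
,@@,@,
,@,@@,
,,,,@@
@@@,,@
,,@@@,
[17] @@,,@@
,@@@,@
,@,@,,
,,,,@@
@@@,,@
,,@@@,
[18] @@,,@@
,@@,,@
,@@,@,
,,,@@@
@@@,,@
,,@@@,
[19] @@,,@,
,@@,@,
,@@,@@
,,,@@@
@@@,,@
,,@@@,
[20] @@,,@,
,@@,@,
,@@@@@
,,@,,@
@@@@,@
,,@@@,
[21] @@@,@,
,,,@@,
,@,@@@
,,@,,@
@@@@,@
,,@@@,
[22] @@@,@,
,,@@@,
,,@,@@
,,,,,@
@@@@,@
,,@@@,
[23] @@@,@,
,,@@@,
@,@,@@
@@,,,@
,@@@,@
,,@@@,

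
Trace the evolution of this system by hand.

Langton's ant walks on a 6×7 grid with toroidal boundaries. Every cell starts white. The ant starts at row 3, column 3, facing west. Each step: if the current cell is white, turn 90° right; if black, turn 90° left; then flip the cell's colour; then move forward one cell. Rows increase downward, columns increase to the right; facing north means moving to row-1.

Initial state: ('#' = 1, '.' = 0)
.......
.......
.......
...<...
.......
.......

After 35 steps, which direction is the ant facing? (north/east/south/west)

[0] .......
.......
.......
...<...
.......
.......
[1] .......
.......
...^...
...#...
.......
.......
[2] .......
.......
...#>..
...#...
.......
.......
[3] .......
.......
...##..
...#v..
.......
.......
[4] .......
.......
...##..
...<#..
.......
.......
[5] .......
.......
...##..
....#..
...v...
.......
[6] .......
.......
...##..
....#..
..<#...
.......
[7] .......
.......
...##..
..^.#..
..##...
.......
[8] .......
.......
...##..
..#>#..
..##...
.......
[9] .......
.......
...##..
..###..
..#v...
.......
[10] .......
.......
...##..
..###..
..#.>..
.......
[11] .......
.......
...##..
..###..
..#.#..
....v..
[12] .......
.......
...##..
..###..
..#.#..
...<#..
[13] .......
.......
...##..
..###..
..#^#..
...##..
[14] .......
.......
...##..
..###..
..##>..
...##..
[15] .......
.......
...##..
..##^..
..##...
...##..
[16] .......
.......
...##..
..#<...
..##...
...##..
[17] .......
.......
...##..
..#....
..#v...
...##..
[18] .......
.......
...##..
..#....
..#.>..
...##..
[19] .......
.......
...##..
..#....
..#.#..
...#v..
[20] .......
.......
...##..
..#....
..#.#..
...#.>.
[21] .....v.
.......
...##..
..#....
..#.#..
...#.#.
[22] ....<#.
.......
...##..
..#....
..#.#..
...#.#.
[23] ....##.
.......
...##..
..#....
..#.#..
...#^#.
[24] ....##.
.......
...##..
..#....
..#.#..
...##>.
[25] ....##.
.......
...##..
..#....
..#.#^.
...##..
[26] ....##.
.......
...##..
..#....
..#.##>
...##..
[27] ....##.
.......
...##..
..#....
..#.###
...##.v
[28] ....##.
.......
...##..
..#....
..#.###
...##<#
[29] ....##.
.......
...##..
..#....
..#.#^#
...####
[30] ....##.
.......
...##..
..#....
..#.<.#
...####
[31] ....##.
.......
...##..
..#....
..#...#
...#v##
[32] ....##.
.......
...##..
..#....
..#...#
...#.>#
[33] ....##.
.......
...##..
..#....
..#..^#
...#..#
[34] ....##.
.......
...##..
..#....
..#..#>
...#..#
[35] ....##.
.......
...##..
..#...^
..#..#.
...#..#

north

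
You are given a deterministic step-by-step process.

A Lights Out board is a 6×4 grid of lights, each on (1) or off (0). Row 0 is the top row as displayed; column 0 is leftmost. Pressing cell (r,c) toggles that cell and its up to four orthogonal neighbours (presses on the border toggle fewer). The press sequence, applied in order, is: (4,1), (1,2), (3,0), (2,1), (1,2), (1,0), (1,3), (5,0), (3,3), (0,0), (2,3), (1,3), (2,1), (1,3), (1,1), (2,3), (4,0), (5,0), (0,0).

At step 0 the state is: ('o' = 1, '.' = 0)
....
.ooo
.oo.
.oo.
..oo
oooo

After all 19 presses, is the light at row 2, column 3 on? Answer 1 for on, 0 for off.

0

step 0: ....
.ooo
.oo.
.oo.
..oo
oooo
step 1: ....
.ooo
.oo.
..o.
oo.o
o.oo
step 2: ..o.
....
.o..
..o.
oo.o
o.oo
step 3: ..o.
....
oo..
ooo.
.o.o
o.oo
step 4: ..o.
.o..
..o.
o.o.
.o.o
o.oo
step 5: ....
..oo
....
o.o.
.o.o
o.oo
step 6: o...
oooo
o...
o.o.
.o.o
o.oo
step 7: o..o
oo..
o..o
o.o.
.o.o
o.oo
step 8: o..o
oo..
o..o
o.o.
oo.o
.ooo
step 9: o..o
oo..
o...
o..o
oo..
.ooo
step 10: .o.o
.o..
o...
o..o
oo..
.ooo
step 11: .o.o
.o.o
o.oo
o...
oo..
.ooo
step 12: .o..
.oo.
o.o.
o...
oo..
.ooo
step 13: .o..
..o.
.o..
oo..
oo..
.ooo
step 14: .o.o
...o
.o.o
oo..
oo..
.ooo
step 15: ...o
oooo
...o
oo..
oo..
.ooo
step 16: ...o
ooo.
..o.
oo.o
oo..
.ooo
step 17: ...o
ooo.
..o.
.o.o
....
oooo
step 18: ...o
ooo.
..o.
.o.o
o...
..oo
step 19: oo.o
.oo.
..o.
.o.o
o...
..oo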